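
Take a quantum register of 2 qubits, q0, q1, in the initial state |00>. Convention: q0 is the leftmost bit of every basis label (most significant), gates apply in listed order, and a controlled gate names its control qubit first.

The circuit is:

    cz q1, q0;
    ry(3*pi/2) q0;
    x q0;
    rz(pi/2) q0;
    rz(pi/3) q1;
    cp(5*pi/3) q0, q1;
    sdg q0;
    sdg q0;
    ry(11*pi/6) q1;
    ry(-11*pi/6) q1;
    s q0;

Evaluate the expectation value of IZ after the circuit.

The expectation value of IZ is 1.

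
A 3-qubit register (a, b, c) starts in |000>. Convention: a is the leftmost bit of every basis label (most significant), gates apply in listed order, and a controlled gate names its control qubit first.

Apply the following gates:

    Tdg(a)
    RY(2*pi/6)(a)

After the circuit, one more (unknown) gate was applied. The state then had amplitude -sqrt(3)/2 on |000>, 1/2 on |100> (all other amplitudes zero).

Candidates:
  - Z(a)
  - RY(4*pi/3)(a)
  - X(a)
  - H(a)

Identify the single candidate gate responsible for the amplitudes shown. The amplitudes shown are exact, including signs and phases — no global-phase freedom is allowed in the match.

It was RY(4*pi/3)(a) that produced the state shown.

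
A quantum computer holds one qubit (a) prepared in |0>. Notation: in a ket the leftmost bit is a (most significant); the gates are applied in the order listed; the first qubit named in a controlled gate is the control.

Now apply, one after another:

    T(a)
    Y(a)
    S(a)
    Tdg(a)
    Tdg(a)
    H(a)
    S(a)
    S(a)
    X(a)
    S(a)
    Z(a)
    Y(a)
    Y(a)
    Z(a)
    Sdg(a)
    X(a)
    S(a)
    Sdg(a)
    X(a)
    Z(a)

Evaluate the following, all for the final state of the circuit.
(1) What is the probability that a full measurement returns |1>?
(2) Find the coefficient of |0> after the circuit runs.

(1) The probability of measuring |1> is 1/2.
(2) |0> carries amplitude sqrt(2)*I/2 in the final state.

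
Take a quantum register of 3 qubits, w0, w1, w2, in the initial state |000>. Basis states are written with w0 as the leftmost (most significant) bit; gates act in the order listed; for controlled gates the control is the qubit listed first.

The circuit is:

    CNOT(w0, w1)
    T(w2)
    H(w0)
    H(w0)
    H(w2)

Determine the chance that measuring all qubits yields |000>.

Outcome |000> occurs with probability 1/2. Key observation: gates 3-4 undo each other exactly, leaving only the rest of the circuit to track.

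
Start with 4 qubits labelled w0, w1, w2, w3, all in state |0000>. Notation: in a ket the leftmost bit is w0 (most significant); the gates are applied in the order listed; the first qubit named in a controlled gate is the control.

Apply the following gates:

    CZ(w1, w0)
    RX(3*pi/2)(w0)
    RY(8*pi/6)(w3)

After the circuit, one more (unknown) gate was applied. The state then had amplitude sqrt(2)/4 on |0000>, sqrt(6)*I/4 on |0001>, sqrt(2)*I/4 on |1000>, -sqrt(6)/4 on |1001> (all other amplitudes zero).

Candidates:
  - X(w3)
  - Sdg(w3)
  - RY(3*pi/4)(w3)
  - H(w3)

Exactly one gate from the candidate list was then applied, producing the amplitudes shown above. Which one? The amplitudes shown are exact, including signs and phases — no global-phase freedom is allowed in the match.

The unique candidate consistent with the amplitudes is Sdg(w3).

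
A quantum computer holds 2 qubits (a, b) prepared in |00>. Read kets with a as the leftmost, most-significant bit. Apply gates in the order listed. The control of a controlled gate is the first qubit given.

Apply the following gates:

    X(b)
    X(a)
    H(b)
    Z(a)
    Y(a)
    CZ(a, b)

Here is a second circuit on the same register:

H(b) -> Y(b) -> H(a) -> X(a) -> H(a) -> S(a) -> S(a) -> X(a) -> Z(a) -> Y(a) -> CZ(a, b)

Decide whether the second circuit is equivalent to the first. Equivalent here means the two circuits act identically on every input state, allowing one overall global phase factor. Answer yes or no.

No — the two circuits implement different unitaries, even allowing a global phase.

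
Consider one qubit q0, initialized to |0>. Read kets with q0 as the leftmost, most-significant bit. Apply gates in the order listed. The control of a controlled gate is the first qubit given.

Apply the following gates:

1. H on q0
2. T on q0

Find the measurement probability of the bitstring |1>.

A full measurement returns |1> with probability 1/2.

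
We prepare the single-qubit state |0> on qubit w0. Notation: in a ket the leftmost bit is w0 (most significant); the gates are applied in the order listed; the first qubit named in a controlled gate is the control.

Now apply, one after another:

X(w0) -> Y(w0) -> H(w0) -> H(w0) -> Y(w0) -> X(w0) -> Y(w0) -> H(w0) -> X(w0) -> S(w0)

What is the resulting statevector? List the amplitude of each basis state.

The resulting statevector has amplitude -sqrt(2)*I/2 on |0>, -sqrt(2)/2 on |1>. Key observation: the block from step 1 through step 6 cancels to the identity and can be dropped.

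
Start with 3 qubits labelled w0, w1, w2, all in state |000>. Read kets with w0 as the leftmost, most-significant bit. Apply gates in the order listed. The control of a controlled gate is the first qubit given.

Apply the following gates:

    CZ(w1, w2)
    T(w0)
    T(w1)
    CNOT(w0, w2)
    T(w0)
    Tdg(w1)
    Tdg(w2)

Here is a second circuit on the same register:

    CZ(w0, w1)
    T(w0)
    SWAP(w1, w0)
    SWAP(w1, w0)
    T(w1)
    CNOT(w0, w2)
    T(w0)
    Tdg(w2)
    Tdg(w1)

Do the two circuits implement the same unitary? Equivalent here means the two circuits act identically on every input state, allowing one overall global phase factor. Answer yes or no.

No: there is an input state on which the two circuits produce genuinely different outputs (not merely differing by a phase).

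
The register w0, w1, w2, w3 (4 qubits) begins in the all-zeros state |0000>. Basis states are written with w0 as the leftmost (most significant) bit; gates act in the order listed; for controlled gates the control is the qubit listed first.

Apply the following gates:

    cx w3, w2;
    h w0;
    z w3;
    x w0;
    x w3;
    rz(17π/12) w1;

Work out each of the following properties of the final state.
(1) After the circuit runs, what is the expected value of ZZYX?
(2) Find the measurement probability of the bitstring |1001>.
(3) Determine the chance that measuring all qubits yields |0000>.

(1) The observable ZZYX averages to 0.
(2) Outcome |1001> occurs with probability 1/2.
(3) A full measurement returns |0000> with probability 0.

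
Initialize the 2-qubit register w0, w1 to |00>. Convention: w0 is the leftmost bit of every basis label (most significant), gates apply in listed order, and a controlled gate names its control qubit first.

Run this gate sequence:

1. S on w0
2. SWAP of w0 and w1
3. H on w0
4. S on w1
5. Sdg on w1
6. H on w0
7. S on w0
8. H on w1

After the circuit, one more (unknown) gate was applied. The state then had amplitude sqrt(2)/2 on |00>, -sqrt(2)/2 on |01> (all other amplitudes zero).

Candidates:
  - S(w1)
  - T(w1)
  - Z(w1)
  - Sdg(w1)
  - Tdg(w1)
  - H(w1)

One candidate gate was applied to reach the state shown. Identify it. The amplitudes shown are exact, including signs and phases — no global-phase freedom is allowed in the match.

The applied gate was Z(w1). Key observation: gates 3-6 undo each other exactly, leaving only the rest of the circuit to track.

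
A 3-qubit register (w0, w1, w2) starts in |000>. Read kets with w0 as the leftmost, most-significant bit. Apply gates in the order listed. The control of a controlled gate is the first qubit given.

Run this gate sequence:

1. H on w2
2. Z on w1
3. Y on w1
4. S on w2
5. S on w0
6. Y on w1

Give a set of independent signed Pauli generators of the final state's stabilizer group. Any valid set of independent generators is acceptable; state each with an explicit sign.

One valid set of independent stabilizer generators is +IIY, +ZII, +IZI (any independent generating set of the same group is equally correct).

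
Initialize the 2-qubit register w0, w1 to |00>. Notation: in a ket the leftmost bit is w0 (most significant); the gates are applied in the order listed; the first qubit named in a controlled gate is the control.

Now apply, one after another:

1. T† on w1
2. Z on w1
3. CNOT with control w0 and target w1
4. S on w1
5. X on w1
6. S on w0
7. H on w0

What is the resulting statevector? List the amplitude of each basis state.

After the circuit, the state carries amplitude 0 on |00>, sqrt(2)/2 on |01>, 0 on |10>, sqrt(2)/2 on |11>.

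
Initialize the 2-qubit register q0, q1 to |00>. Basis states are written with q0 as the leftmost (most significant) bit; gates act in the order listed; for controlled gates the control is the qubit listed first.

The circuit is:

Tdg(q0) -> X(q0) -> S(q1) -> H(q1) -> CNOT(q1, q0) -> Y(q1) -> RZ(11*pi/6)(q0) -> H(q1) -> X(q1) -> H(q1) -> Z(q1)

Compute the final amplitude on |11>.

|11> carries amplitude -sqrt(2)*exp(5*I*pi/12)/2 in the final state. Key observation: steps 8-11 multiply out to the identity, so the circuit reduces to the remaining gates.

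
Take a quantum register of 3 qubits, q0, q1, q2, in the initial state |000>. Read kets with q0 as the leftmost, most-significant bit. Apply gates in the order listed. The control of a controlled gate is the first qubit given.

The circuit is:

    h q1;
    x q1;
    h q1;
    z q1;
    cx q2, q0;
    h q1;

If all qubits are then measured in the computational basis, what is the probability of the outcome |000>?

The probability of measuring |000> is 1/2.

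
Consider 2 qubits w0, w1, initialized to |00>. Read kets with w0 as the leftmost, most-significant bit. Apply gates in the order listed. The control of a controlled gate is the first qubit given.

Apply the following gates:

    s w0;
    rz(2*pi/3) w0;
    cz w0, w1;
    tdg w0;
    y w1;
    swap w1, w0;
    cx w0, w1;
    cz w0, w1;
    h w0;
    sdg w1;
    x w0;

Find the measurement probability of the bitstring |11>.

A full measurement returns |11> with probability 1/2.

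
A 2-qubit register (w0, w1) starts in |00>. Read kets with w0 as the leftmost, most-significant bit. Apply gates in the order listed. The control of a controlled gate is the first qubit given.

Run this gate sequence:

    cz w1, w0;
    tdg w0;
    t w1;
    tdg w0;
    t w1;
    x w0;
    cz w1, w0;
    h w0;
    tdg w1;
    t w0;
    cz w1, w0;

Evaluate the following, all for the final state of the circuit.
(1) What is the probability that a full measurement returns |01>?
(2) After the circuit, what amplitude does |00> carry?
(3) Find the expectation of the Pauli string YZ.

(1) Outcome |01> occurs with probability 0.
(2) |00> carries amplitude sqrt(2)/2 in the final state.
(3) The observable YZ averages to -sqrt(2)/2.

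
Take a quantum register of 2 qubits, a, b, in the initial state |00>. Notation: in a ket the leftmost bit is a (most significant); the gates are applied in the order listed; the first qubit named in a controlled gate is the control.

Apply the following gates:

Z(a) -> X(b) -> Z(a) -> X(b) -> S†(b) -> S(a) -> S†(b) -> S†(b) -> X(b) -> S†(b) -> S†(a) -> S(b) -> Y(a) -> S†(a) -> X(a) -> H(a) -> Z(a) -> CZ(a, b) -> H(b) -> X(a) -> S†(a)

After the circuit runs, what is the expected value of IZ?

The expectation value of IZ is 0.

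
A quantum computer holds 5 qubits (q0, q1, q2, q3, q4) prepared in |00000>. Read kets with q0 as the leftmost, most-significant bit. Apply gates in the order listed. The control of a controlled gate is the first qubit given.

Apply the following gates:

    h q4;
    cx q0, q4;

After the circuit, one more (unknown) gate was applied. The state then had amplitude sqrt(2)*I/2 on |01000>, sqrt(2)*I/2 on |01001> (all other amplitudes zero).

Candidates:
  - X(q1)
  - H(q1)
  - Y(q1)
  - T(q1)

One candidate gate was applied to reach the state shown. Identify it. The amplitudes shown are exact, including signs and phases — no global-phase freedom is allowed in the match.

It was Y(q1) that produced the state shown.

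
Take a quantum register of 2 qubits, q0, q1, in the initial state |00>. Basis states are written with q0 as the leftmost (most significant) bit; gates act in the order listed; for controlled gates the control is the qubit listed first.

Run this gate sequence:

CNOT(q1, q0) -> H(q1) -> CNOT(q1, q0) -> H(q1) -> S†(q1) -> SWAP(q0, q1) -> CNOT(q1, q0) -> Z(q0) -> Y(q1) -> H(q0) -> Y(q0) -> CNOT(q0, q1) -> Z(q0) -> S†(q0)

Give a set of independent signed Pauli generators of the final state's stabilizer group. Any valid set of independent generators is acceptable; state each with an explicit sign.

One valid set of independent stabilizer generators is +YZ, +ZY (any independent generating set of the same group is equally correct).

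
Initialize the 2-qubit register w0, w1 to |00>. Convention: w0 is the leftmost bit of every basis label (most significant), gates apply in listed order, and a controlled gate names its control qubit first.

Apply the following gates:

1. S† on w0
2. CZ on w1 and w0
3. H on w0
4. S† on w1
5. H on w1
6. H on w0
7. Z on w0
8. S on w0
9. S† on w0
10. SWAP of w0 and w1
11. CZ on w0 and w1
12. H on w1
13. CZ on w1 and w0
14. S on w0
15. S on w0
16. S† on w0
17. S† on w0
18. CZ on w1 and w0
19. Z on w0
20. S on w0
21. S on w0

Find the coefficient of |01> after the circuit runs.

|01> carries amplitude 1/2 in the final state. Key observation: the block from step 13 through step 18 cancels to the identity and can be dropped.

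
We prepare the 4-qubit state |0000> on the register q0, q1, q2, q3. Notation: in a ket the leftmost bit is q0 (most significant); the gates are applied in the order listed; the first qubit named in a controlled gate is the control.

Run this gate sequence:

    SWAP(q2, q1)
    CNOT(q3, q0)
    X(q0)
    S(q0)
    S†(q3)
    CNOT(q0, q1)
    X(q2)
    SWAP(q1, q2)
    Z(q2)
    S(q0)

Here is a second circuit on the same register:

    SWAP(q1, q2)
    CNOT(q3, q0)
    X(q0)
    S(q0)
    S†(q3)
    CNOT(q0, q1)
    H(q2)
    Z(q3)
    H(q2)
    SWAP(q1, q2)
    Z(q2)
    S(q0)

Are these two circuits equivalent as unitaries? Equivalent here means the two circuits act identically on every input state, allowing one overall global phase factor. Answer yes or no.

No, they are not equivalent — no single phase factor reconciles the two unitaries.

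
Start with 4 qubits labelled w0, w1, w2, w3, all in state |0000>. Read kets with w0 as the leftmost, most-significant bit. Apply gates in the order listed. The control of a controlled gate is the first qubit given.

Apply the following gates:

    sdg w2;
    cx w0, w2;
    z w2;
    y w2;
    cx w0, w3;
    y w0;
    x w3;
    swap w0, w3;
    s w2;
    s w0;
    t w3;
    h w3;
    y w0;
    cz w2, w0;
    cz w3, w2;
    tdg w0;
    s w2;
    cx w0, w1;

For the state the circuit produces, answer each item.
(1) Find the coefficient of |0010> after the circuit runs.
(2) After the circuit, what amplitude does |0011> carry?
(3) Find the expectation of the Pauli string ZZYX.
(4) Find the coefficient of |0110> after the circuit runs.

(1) The amplitude on |0010> is sqrt(2)*exp(I*pi/4)/2.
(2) The amplitude on |0011> is sqrt(2)*exp(I*pi/4)/2.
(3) The expectation value of ZZYX is 0.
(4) The final state's coefficient on |0110> equals 0.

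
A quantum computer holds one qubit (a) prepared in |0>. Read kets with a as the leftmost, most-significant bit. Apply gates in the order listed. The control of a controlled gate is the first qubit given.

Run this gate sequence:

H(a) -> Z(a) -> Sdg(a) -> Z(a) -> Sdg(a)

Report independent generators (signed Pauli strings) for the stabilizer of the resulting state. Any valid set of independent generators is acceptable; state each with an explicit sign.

The final state is stabilized by the group generated by -X; other independent generating sets are equally valid.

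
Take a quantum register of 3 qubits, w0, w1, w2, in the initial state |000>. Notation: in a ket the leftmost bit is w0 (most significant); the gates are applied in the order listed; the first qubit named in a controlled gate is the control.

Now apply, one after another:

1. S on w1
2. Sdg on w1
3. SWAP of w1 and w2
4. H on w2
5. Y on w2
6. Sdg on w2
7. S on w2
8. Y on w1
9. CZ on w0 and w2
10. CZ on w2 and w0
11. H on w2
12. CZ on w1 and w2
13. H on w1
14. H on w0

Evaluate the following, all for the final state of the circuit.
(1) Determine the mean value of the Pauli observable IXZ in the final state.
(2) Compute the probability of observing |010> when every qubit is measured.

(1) The expectation value of IXZ is 1.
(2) The probability of measuring |010> is 0.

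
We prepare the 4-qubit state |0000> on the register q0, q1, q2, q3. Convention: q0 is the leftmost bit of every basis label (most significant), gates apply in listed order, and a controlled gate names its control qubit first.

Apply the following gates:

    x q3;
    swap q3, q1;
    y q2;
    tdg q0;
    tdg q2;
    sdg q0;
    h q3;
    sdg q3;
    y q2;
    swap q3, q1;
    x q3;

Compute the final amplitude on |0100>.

The amplitude on |0100> is -sqrt(2)*exp(I*pi/4)/2.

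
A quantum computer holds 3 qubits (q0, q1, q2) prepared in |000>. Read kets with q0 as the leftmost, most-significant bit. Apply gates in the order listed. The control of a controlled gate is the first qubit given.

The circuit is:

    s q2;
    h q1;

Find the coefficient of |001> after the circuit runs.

The amplitude on |001> is 0.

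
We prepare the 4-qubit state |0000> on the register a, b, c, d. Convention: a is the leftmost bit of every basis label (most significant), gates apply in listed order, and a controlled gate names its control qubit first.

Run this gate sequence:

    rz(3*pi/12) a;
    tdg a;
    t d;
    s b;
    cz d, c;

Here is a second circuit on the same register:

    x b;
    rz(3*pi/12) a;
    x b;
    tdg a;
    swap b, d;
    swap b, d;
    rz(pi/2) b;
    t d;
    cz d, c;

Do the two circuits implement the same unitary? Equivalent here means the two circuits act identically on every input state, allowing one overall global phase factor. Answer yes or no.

Yes — the two circuits implement the same unitary up to a global phase.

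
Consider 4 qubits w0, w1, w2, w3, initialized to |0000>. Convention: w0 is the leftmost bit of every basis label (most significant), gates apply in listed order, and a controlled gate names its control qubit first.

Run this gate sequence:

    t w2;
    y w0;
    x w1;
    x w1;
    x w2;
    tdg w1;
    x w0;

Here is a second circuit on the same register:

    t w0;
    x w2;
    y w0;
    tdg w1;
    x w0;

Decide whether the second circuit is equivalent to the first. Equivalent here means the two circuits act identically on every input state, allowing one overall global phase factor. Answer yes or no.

No: there is an input state on which the two circuits produce genuinely different outputs (not merely differing by a phase).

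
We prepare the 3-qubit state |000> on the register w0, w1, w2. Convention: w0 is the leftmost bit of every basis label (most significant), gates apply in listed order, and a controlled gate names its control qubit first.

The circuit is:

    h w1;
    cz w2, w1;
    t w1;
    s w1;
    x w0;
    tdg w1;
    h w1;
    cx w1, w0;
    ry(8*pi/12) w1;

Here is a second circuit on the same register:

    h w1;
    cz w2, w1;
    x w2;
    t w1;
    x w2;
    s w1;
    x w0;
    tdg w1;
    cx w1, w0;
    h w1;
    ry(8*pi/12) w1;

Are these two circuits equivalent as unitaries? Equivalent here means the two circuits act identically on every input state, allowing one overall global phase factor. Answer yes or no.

No, they are not equivalent — no single phase factor reconciles the two unitaries.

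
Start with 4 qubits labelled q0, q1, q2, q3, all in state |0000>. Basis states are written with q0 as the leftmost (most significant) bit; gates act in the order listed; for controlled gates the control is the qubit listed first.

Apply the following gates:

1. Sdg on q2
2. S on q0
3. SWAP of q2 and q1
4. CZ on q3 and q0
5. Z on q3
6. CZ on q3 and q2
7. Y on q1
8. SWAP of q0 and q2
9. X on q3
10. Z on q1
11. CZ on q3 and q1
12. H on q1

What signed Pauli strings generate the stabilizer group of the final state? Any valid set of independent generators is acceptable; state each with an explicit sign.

The final state is stabilized by the group generated by -IXII, +ZIII, +IIZI, -IIIZ; other independent generating sets are equally valid.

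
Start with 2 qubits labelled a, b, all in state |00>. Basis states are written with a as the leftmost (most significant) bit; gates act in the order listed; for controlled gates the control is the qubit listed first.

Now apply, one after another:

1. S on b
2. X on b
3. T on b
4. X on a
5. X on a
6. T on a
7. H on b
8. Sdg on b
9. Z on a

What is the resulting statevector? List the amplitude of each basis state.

The resulting statevector has amplitude sqrt(2)*exp(I*pi/4)/2 on |00>, sqrt(2)*exp(3*I*pi/4)/2 on |01>, 0 on |10>, 0 on |11>. Key observation: gates 4-5 undo each other exactly, leaving only the rest of the circuit to track.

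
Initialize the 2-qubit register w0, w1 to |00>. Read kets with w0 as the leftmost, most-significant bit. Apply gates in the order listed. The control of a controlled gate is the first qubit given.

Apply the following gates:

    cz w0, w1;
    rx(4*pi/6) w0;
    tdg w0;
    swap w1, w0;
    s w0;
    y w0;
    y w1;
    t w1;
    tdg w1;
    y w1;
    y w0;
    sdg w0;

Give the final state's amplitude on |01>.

The amplitude on |01> is -sqrt(3)*exp(I*pi/4)/2. Key observation: gates 5-12 undo each other exactly, leaving only the rest of the circuit to track.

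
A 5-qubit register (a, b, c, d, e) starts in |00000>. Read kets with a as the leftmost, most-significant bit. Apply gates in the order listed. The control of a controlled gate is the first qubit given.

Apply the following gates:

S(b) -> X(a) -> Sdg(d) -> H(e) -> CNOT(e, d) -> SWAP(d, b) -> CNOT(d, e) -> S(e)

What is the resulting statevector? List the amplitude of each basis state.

After the circuit, the state carries amplitude sqrt(2)/2 on |10000>, sqrt(2)*I/2 on |11001>, and 0 on every other basis state.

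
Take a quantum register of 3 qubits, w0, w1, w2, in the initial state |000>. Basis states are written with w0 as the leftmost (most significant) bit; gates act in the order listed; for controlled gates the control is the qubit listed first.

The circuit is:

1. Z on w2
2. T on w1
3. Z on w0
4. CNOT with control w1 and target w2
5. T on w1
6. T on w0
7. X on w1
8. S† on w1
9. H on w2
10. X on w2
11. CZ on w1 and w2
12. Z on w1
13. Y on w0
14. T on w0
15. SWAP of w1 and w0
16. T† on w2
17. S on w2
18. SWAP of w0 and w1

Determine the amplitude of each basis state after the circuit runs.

The resulting statevector has amplitude -sqrt(2)*exp(I*pi/4)/2 on |110>, sqrt(2)*I/2 on |111>, and 0 on every other basis state.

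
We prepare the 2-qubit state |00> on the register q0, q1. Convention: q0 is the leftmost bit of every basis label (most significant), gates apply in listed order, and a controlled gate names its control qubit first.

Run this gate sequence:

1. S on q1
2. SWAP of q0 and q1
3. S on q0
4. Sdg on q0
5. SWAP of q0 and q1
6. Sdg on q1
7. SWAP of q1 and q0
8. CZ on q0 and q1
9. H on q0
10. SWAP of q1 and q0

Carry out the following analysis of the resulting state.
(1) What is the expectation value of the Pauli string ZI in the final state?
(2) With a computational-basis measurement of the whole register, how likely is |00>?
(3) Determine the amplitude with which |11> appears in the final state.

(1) In the final state, ZI has expectation 1.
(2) Outcome |00> occurs with probability 1/2.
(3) |11> carries amplitude 0 in the final state.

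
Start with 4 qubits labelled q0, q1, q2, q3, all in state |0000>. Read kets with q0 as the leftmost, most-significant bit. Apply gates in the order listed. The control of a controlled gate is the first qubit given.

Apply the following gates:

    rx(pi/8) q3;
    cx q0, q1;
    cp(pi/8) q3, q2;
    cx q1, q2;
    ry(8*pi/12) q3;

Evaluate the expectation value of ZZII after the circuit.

In the final state, ZZII has expectation 1.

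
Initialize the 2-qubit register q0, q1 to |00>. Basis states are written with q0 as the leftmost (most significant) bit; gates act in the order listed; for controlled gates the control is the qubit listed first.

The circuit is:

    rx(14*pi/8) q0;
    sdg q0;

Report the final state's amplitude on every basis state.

After the circuit, the state carries amplitude -sqrt(sqrt(2) + 2)/2 on |00>, 0 on |01>, -sqrt(2 - sqrt(2))/2 on |10>, 0 on |11>.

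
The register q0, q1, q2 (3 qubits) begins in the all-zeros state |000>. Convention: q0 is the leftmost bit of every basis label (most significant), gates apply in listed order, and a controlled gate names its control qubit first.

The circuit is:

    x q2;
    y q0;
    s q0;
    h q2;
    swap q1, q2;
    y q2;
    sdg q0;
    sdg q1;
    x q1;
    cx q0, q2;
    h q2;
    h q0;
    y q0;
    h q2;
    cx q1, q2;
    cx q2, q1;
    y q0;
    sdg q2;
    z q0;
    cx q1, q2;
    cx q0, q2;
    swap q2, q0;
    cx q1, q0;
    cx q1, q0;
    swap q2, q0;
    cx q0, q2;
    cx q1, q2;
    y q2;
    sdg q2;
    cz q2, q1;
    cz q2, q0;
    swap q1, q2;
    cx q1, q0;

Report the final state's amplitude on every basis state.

The resulting statevector has amplitude 1/2 on |000>, 0 on |001>, I/2 on |010>, 0 on |011>, 1/2 on |100>, 0 on |101>, -I/2 on |110>, 0 on |111>. Key observation: steps 20-27 multiply out to the identity, so the circuit reduces to the remaining gates.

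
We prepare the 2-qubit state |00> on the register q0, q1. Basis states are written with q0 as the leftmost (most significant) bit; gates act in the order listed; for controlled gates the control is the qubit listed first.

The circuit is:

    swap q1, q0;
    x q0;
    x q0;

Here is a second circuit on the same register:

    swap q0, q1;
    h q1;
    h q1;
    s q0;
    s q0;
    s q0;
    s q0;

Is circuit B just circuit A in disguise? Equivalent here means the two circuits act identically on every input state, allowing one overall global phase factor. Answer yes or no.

Yes, they are equivalent — the unitaries differ by at most a global phase.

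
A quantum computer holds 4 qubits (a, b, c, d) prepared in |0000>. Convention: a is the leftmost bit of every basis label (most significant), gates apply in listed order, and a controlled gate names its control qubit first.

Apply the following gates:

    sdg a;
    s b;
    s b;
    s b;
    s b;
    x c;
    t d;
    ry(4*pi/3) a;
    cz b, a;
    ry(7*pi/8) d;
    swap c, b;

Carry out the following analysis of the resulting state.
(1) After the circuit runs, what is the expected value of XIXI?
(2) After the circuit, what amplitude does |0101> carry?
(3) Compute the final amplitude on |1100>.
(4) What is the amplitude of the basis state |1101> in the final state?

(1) The observable XIXI averages to 0. Key observation: steps 2-5 multiply out to the identity, so the circuit reduces to the remaining gates.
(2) |0101> carries amplitude -cos(pi/16)/2 in the final state.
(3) |1100> carries amplitude sqrt(3)*sin(pi/16)/2 in the final state.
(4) |1101> carries amplitude sqrt(3)*cos(pi/16)/2 in the final state.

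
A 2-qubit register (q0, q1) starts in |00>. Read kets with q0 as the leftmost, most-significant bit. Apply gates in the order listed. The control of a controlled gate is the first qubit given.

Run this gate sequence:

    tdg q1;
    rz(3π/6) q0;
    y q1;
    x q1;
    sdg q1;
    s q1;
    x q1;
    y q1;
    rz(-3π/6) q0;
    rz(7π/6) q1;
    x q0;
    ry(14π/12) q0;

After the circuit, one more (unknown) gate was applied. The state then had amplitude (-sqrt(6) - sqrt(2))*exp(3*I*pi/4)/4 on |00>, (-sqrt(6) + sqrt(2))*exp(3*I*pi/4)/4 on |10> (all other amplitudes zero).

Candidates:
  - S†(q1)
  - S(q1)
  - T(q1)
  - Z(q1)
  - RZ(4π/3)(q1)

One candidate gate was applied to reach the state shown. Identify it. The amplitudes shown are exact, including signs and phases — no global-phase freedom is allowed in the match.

It was RZ(4π/3)(q1) that produced the state shown. Key observation: steps 2-9 multiply out to the identity, so the circuit reduces to the remaining gates.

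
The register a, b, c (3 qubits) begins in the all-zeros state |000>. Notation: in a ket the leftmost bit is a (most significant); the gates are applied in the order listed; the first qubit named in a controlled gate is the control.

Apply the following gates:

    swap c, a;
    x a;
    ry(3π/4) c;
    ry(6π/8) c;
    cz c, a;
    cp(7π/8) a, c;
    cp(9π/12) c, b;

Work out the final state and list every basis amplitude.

After the circuit, the state carries amplitude -sqrt(2)/2 on |100>, -sqrt(2)*exp(7*I*pi/8)/2 on |101>, and 0 on every other basis state.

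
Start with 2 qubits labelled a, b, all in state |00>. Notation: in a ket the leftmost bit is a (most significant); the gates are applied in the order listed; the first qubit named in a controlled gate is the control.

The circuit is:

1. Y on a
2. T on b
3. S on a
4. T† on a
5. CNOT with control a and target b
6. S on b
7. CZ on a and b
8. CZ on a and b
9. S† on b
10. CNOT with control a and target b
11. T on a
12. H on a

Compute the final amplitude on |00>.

The amplitude on |00> is -sqrt(2)/2.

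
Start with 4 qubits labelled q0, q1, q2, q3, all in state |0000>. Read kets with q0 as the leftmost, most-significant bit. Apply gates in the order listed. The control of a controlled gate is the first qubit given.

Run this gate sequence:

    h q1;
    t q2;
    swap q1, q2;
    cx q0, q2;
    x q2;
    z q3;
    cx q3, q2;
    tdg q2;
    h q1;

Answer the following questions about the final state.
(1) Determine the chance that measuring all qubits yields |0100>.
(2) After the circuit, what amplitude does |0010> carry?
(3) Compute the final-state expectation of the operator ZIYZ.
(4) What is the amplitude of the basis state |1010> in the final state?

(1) A full measurement returns |0100> with probability 1/4.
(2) The amplitude on |0010> is -exp(3*I*pi/4)/2.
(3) The observable ZIYZ averages to -sqrt(2)/2.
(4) The final state's coefficient on |1010> equals 0.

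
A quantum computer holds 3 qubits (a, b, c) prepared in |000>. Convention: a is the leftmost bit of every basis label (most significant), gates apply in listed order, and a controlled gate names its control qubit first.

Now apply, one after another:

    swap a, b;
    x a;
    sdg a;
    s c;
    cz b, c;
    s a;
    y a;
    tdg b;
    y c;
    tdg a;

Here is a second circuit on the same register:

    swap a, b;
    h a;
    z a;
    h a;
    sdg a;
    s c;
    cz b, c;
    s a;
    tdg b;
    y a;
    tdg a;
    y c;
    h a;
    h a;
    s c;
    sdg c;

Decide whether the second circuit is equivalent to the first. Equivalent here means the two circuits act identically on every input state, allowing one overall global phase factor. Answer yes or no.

Yes, they are equivalent — the unitaries differ by at most a global phase.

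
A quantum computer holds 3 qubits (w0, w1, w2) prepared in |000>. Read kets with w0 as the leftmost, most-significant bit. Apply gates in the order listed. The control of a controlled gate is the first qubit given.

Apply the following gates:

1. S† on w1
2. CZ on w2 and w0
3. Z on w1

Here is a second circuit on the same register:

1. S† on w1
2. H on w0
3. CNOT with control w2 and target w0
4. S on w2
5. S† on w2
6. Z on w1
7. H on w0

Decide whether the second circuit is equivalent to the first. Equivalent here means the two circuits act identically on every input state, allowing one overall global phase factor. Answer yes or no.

Yes, they are equivalent — the unitaries differ by at most a global phase.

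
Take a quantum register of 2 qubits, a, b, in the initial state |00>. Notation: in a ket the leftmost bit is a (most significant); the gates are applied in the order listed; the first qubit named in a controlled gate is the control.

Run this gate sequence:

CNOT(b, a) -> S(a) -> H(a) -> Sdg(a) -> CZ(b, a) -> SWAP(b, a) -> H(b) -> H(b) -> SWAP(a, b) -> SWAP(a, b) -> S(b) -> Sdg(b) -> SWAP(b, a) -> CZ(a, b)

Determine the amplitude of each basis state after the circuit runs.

After the circuit, the state carries amplitude sqrt(2)/2 on |00>, 0 on |01>, -sqrt(2)*I/2 on |10>, 0 on |11>.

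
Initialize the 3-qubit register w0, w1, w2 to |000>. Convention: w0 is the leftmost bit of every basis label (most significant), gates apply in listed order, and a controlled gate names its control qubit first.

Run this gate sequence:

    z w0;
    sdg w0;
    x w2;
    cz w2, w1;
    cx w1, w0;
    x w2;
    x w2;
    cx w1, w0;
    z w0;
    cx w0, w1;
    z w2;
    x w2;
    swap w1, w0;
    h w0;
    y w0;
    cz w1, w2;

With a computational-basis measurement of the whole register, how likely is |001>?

A full measurement returns |001> with probability 0. Key observation: steps 6-7 multiply out to the identity, so the circuit reduces to the remaining gates.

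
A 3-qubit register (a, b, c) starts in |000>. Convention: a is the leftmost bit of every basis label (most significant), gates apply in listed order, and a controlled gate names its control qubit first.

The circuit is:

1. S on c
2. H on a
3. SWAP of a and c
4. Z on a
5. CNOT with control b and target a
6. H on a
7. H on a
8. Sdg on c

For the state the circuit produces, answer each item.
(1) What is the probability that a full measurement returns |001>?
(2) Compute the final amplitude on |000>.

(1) The probability of measuring |001> is 1/2.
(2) The amplitude on |000> is sqrt(2)/2.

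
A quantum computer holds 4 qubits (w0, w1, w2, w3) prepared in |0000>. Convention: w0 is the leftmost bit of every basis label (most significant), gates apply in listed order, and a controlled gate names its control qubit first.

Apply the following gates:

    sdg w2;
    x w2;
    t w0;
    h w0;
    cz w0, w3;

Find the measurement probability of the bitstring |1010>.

The probability of measuring |1010> is 1/2.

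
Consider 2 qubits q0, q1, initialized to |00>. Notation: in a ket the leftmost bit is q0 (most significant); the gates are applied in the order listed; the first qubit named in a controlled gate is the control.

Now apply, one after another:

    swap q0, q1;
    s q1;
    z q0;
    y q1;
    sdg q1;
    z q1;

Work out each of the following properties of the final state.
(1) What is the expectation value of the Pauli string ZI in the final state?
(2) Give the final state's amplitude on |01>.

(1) In the final state, ZI has expectation 1.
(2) The amplitude on |01> is -1.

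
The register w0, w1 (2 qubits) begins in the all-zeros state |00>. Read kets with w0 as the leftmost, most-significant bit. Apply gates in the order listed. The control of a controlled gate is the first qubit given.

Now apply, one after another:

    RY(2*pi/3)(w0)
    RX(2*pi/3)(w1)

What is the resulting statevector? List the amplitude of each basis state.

The resulting statevector has amplitude 1/4 on |00>, -sqrt(3)*I/4 on |01>, sqrt(3)/4 on |10>, -3*I/4 on |11>.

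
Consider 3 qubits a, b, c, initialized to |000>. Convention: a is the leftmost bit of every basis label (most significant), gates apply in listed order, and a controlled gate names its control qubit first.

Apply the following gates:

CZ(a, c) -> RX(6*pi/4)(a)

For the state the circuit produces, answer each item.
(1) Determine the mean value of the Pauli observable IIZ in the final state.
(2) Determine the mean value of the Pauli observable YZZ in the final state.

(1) In the final state, IIZ has expectation 1.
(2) In the final state, YZZ has expectation 1.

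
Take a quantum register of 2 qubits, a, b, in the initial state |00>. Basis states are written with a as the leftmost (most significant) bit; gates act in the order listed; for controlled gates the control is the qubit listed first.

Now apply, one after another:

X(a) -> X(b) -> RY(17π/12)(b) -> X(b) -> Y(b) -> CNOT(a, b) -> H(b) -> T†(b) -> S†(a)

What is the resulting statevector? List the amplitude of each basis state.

After the circuit, the state carries amplitude 0 on |00>, 0 on |01>, -sqrt(6*sqrt(2) + 12)/8 + sqrt(4 - 2*sqrt(2))/8 + sqrt(12 - 6*sqrt(2))/8 + sqrt(2*sqrt(2) + 4)/8 on |10>, (-sqrt(4 - 2*sqrt(2))/8 + sqrt(12 - 6*sqrt(2))/8 + sqrt(2*sqrt(2) + 4)/8 + sqrt(6*sqrt(2) + 12)/8)*exp(3*I*pi/4) on |11>.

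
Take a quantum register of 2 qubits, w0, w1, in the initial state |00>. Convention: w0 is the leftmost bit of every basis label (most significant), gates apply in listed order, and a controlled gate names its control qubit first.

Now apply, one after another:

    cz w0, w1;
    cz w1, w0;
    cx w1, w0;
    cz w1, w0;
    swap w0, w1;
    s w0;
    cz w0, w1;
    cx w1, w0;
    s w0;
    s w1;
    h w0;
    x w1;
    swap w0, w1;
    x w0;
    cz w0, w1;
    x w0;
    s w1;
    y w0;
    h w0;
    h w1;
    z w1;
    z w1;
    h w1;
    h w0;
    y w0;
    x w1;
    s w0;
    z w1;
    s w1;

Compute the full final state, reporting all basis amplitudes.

The final amplitudes are 0 on |00>, 0 on |01>, -sqrt(2)/2 on |10>, sqrt(2)/2 on |11>. Key observation: the block from step 18 through step 25 cancels to the identity and can be dropped.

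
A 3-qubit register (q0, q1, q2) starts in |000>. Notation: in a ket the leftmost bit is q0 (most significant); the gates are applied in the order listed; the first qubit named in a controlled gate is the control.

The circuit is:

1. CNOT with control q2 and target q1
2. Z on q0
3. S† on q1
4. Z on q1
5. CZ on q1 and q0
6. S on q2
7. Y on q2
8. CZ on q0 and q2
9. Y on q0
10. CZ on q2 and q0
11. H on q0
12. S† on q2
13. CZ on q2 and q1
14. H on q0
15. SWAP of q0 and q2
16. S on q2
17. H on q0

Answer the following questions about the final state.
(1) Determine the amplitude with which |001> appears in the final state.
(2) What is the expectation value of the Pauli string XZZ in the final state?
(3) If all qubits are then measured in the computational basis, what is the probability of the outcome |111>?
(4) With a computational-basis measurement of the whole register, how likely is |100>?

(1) The final state's coefficient on |001> equals sqrt(2)/2.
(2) The observable XZZ averages to 1.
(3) Outcome |111> occurs with probability 0.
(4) Outcome |100> occurs with probability 0.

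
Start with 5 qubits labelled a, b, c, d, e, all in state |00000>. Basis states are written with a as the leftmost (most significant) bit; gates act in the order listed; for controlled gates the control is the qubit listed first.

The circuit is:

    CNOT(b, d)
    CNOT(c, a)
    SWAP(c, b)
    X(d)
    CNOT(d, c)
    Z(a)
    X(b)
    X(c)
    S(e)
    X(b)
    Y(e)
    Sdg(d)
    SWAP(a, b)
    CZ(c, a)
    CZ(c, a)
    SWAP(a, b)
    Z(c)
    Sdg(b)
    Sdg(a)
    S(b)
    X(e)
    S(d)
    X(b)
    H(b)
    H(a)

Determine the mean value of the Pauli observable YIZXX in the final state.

The expectation value of YIZXX is 0.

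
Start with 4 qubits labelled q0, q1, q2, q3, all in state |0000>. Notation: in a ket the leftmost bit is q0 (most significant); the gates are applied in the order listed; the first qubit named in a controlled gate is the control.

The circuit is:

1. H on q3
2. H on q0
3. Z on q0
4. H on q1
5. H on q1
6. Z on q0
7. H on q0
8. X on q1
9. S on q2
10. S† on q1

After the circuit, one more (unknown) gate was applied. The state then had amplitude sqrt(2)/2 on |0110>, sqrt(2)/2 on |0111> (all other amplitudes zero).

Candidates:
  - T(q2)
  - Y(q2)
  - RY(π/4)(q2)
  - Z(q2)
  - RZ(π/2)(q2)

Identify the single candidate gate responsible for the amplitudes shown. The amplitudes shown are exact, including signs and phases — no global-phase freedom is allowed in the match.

The applied gate was Y(q2). Key observation: the block from step 2 through step 7 cancels to the identity and can be dropped.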